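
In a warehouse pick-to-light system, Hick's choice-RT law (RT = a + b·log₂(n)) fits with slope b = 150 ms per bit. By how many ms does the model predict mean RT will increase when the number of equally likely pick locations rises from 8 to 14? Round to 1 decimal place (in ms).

121.1 ms

Only the slope matters, since a is common to both: ΔRT = b·log₂(n₂/n₁).
log₂(14) − log₂(8) = 3.8074 − 3 = 0.8074.
ΔRT = 150 × 0.8074 = 121.103 ms.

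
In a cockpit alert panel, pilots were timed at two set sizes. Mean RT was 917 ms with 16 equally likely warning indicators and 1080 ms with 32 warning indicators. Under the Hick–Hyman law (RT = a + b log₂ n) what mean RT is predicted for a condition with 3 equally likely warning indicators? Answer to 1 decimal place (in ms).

With log₂ n on the abscissa the relation is linear; from the two conditions:
  b = (1080 − 917) / (log₂ 32 − log₂ 16) = 163 / (5 − 4) = 163.000 ms/bit
  a = 917 − 163.000 × 4 = 265.000 ms
Then RT(3) = 265.000 + 163.000 × log₂ 3 = 265.000 + 163.000 × 1.5850 ≈ 523.349 ms.

523.3 ms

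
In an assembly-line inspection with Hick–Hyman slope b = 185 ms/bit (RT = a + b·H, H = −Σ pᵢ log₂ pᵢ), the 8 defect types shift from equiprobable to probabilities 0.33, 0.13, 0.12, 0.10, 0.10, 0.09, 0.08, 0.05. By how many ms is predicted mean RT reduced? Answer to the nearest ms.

Equiprobable entropy H₀ = log₂ 8 = 3.0000 bits.
Skewed entropy H = −Σ pᵢ log₂ pᵢ = 2.7622 bits.
ΔRT = b·(H₀ − H) = 185 × 0.2378 = 44.00 ms.

44 ms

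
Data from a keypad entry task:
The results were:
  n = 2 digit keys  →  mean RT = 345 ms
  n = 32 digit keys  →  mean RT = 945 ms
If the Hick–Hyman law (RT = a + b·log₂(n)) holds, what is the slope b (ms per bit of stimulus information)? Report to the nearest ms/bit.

Slope: b = (945 − 345) / (log₂ 32 − log₂ 2) = 600/4.0000 = 150 ms/bit.

150 ms/bit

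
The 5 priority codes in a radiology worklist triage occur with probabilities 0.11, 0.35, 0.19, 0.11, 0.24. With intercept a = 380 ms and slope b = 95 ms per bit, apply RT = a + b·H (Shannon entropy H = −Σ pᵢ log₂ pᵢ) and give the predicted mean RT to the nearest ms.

587 ms

H = 0.11·log₂(1/0.11) + 0.35·log₂(1/0.35) + 0.19·log₂(1/0.19) + 0.11·log₂(1/0.11) + 0.24·log₂(1/0.24) = 2.1800 bits.
RT = 380 + 95 × 2.1800 = 587.10 ms.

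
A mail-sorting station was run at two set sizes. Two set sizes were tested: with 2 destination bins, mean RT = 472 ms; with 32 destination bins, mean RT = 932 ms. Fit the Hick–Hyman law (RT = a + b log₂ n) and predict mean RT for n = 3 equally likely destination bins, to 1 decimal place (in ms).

539.3 ms

Fit slope and intercept:
  b = (932 − 472) / (log₂ 32 − log₂ 2) = 460 / (5 − 1) = 115.000 ms/bit
  a = 472 − 115.000 × 1 = 357.000 ms
Then RT(3) = 357.000 + 115.000 × log₂ 3 = 357.000 + 115.000 × 1.5850 ≈ 539.271 ms.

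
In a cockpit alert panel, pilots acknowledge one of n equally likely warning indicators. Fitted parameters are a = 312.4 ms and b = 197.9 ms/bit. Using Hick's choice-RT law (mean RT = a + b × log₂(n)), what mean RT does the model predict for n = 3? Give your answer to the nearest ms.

626 ms

log₂(3) = 1.5850 bits, so RT = 312.4 + 197.9 × 1.5850 ≈ 626.064 ms.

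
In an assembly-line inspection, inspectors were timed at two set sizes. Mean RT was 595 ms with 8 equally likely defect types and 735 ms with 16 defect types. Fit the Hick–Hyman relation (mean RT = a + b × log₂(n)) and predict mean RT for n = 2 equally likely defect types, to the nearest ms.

315 ms

With log₂ n on the abscissa the relation is linear; from the two conditions:
  b = (735 − 595) / (log₂ 16 − log₂ 8) = 140 / (4 − 3) = 140 ms/bit
  a = 595 − 140 × 3 = 175 ms
Then RT(2) = 175 + 140 × log₂ 2 = 175 + 140 × 1 ≈ 315.000 ms.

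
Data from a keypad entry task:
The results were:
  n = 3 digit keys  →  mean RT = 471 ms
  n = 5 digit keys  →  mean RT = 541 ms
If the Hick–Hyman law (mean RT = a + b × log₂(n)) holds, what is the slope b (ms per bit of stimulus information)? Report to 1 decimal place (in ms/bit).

b = (RT₂ − RT₁)/(log₂ n₂ − log₂ n₁) = (541 − 471)/(2.3219 − 1.5850) = 94.984 ms/bit.

95.0 ms/bit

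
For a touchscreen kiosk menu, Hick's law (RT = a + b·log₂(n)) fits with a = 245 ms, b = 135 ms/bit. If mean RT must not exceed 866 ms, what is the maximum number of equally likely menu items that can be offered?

24

Set 245 + 135·log₂ n ≤ 866 → log₂ n ≤ (866 − 245)/135 = 4.6000.
So n ≤ 2^4.6000 = 24.251; the largest integer n is 24.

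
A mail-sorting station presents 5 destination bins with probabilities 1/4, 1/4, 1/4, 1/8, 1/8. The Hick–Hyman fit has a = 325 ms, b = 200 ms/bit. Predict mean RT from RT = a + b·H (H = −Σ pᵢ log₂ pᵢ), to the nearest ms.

Each term −pᵢ log₂ pᵢ: 0.25·2 + 0.25·2 + 0.25·2 + 0.125·3 + 0.125·3; summed, H = 2.250 bits.
Mean RT = a + bH = 325 + 200·2.250 = 775.00 ms.

775 ms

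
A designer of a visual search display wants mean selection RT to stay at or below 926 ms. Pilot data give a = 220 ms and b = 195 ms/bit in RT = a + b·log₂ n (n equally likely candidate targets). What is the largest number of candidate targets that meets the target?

195·log₂ n ≤ 926 − 220 = 706, giving log₂ n ≤ 3.6205 and n ≤ 12.299. The largest whole number is 12.

12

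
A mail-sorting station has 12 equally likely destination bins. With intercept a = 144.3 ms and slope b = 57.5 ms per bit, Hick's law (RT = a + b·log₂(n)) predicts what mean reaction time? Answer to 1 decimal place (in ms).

350.4 ms

log₂(12) = 3.5850 bits, so RT = 144.3 + 57.5 × 3.5850 ≈ 350.435 ms.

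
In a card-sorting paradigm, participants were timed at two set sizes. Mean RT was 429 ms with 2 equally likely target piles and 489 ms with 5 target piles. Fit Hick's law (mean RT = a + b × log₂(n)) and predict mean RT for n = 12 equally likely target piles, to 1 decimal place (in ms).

546.3 ms

RT is linear in log₂ n, so two points fix the line:
  b = (489 − 429) / (log₂ 5 − log₂ 2) = 60 / (2.3219 − 1) = 45.388 ms/bit
  a = 429 − 45.388 × 1 = 383.612 ms
Then RT(12) = 383.612 + 45.388 × log₂ 12 = 383.612 + 45.388 × 3.5850 ≈ 546.327 ms.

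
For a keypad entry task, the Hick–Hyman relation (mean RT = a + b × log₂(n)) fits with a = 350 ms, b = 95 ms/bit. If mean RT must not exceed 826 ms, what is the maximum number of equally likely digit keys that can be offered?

Set 350 + 95·log₂ n ≤ 826 → log₂ n ≤ (826 − 350)/95 = 5.0105.
So n ≤ 2^5.0105 = 32.234; the largest integer n is 32.

32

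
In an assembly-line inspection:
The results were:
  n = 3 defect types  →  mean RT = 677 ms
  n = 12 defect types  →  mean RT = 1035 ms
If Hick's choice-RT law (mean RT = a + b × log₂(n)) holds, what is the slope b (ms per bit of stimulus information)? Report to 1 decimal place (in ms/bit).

Slope: b = (1035 − 677) / (log₂ 12 − log₂ 3) = 358/2.0000 = 179.000 ms/bit.

179.0 ms/bit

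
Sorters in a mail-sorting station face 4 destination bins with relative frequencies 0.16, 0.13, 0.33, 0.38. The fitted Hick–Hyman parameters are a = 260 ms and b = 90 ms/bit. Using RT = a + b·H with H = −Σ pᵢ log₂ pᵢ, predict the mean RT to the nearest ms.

H = 0.16·log₂(1/0.16) + 0.13·log₂(1/0.13) + 0.33·log₂(1/0.33) + 0.38·log₂(1/0.38) = 1.8639 bits.
RT = 260 + 90 × 1.8639 = 427.75 ms.

428 ms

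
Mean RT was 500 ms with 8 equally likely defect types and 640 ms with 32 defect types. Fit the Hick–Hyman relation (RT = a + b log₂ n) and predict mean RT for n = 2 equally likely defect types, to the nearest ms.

With log₂ n on the abscissa the relation is linear; from the two conditions:
  b = (640 − 500) / (log₂ 32 − log₂ 8) = 140 / (5 − 3) = 70 ms/bit
  a = 500 − 70 × 3 = 290 ms
Then RT(2) = 290 + 70 × log₂ 2 = 290 + 70 × 1 ≈ 360.000 ms.

360 ms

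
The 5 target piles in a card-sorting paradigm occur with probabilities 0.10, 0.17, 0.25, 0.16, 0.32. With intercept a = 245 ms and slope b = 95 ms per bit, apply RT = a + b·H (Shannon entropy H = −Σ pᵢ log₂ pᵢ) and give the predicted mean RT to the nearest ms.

456 ms

H = 0.10·log₂(1/0.10) + 0.17·log₂(1/0.17) + 0.25·log₂(1/0.25) + 0.16·log₂(1/0.16) + 0.32·log₂(1/0.32) = 2.2158 bits.
RT = 245 + 95 × 2.2158 = 455.50 ms.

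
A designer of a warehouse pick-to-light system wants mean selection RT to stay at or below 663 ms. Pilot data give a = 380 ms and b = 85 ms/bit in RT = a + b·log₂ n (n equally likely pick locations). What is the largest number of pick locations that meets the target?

Set 380 + 85·log₂ n ≤ 663 → log₂ n ≤ (663 − 380)/85 = 3.3294.
So n ≤ 2^3.3294 = 10.052; the largest integer n is 10.

10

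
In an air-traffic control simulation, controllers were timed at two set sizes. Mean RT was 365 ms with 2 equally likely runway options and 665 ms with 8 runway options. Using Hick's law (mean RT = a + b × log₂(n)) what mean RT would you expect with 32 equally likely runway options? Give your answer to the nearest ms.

Solve the two-equation system in a and b:
  b = (665 − 365) / (log₂ 8 − log₂ 2) = 300 / (3 − 1) = 150 ms/bit
  a = 365 − 150 × 1 = 215 ms
Then RT(32) = 215 + 150 × log₂ 32 = 215 + 150 × 5 ≈ 965.000 ms.

965 ms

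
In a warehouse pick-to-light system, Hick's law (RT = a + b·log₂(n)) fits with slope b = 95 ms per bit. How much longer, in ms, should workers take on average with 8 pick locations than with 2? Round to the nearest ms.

190 ms

The intercept a cancels: ΔRT = b·(log₂ n₂ − log₂ n₁) = b·log₂(n₂/n₁).
log₂(8) − log₂(2) = log₂(8/2) = log₂(4) = 2.
ΔRT = 95 × 2.0000 = 190.000 ms.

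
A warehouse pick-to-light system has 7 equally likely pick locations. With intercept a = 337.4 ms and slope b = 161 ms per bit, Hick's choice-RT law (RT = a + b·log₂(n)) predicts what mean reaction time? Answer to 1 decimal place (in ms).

log₂(7) = 2.8074 bits, so RT = 337.4 + 161 × 2.8074 ≈ 789.384 ms.

789.4 ms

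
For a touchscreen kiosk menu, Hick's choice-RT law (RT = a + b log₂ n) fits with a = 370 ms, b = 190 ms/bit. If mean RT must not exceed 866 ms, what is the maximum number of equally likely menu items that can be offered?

6

Information budget: (866 − 370)/190 = 2.6105 bits, so n ≤ 2^2.6105 = 6.107 → at most 6.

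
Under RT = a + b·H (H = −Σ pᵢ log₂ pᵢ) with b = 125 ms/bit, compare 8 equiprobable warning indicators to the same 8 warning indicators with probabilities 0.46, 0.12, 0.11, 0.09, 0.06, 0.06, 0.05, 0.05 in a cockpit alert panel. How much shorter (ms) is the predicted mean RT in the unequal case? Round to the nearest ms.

67 ms

The RT saving is b·ΔH. Equiprobable H₀ = log₂(8) = 3.0000 bits; with the given probabilities H = 2.4646 bits.
b·(H₀ − H) = 125 × (3.0000 − 2.4646) = 66.92 ms.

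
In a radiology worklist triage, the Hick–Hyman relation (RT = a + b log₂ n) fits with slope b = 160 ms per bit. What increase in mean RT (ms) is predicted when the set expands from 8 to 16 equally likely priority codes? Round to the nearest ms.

ΔRT = (a + b log₂ n₂) − (a + b log₂ n₁) = b·(log₂ n₂ − log₂ n₁).
log₂(16) − log₂(8) = log₂(16/8) = log₂(2) = 1.
ΔRT = 160 × 1.0000 = 160.000 ms.

160 ms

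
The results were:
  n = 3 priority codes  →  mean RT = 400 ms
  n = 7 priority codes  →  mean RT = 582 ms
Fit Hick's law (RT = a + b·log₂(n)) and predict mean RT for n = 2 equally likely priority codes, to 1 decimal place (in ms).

RT is linear in log₂ n, so two points fix the line:
  b = (582 − 400) / (log₂ 7 − log₂ 3) = 182 / (2.8074 − 1.5850) = 148.888 ms/bit
  a = 400 − 148.888 × 1.5850 = 164.018 ms
Then RT(2) = 164.018 + 148.888 × log₂ 2 = 164.018 + 148.888 × 1 ≈ 312.906 ms.

312.9 ms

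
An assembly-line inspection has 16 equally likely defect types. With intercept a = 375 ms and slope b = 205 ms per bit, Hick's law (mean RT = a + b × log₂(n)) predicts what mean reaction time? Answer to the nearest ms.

1195 ms

log₂(16) = 4 bits, so RT = 375 + 205 × 4 ≈ 1195.000 ms.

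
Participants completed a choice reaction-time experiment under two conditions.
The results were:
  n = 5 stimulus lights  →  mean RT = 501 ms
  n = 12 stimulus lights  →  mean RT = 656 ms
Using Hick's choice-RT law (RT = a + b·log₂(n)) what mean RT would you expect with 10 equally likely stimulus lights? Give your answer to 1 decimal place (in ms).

Solve the two-equation system in a and b:
  b = (656 − 501) / (log₂ 12 − log₂ 5) = 155 / (3.5850 − 2.3219) = 122.720 ms/bit
  a = 501 − 122.720 × 2.3219 = 216.052 ms
Then RT(10) = 216.052 + 122.720 × log₂ 10 = 216.052 + 122.720 × 3.3219 ≈ 623.720 ms.

623.7 ms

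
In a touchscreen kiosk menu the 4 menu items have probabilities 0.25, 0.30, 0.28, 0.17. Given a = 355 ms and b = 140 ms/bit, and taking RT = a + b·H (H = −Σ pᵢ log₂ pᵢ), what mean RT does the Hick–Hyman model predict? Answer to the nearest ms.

631 ms

H = 0.25·log₂(1/0.25) + 0.30·log₂(1/0.30) + 0.28·log₂(1/0.28) + 0.17·log₂(1/0.17) = 1.9699 bits.
RT = 355 + 140 × 1.9699 = 630.79 ms.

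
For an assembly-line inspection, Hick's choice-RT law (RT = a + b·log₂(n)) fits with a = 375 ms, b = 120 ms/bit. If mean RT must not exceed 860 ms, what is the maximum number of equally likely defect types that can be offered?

Set 375 + 120·log₂ n ≤ 860 → log₂ n ≤ (860 − 375)/120 = 4.0417.
So n ≤ 2^4.0417 = 16.469; the largest integer n is 16.

16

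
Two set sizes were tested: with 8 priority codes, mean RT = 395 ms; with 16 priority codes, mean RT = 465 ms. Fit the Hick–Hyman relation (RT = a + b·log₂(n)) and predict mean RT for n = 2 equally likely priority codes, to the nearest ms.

255 ms

With log₂ n on the abscissa the relation is linear; from the two conditions:
  b = (465 − 395) / (log₂ 16 − log₂ 8) = 70 / (4 − 3) = 70 ms/bit
  a = 395 − 70 × 3 = 185 ms
Then RT(2) = 185 + 70 × log₂ 2 = 185 + 70 × 1 ≈ 255.000 ms.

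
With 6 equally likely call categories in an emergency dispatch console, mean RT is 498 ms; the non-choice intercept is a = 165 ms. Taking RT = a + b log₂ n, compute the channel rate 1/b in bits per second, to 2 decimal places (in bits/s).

b = (498 − 165)/log₂ 6 = 333/2.5850 = 128.822 ms per bit = 0.12882 s/bit; the reciprocal is 7.763 bits/s.

7.76 bits/s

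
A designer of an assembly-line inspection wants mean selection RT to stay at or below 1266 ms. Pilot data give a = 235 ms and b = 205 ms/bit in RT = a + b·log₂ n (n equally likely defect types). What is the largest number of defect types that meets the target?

32

Set 235 + 205·log₂ n ≤ 1266 → log₂ n ≤ (1266 − 235)/205 = 5.0293.
So n ≤ 2^5.0293 = 32.656; the largest integer n is 32.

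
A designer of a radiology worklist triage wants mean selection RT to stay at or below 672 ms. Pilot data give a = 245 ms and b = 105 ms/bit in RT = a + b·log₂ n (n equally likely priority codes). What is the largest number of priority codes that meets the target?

16

105·log₂ n ≤ 672 − 245 = 427, giving log₂ n ≤ 4.0667 and n ≤ 16.757. The largest whole number is 16.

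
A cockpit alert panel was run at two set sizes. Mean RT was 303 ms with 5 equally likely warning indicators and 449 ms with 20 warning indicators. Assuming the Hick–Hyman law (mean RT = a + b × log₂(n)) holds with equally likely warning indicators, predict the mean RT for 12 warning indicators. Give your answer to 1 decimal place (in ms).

RT is linear in log₂ n, so two points fix the line:
  b = (449 − 303) / (log₂ 20 − log₂ 5) = 146 / (4.3219 − 2.3219) = 73.000 ms/bit
  a = 303 − 73.000 × 2.3219 = 133.499 ms
Then RT(12) = 133.499 + 73.000 × log₂ 12 = 133.499 + 73.000 × 3.5850 ≈ 395.202 ms.

395.2 ms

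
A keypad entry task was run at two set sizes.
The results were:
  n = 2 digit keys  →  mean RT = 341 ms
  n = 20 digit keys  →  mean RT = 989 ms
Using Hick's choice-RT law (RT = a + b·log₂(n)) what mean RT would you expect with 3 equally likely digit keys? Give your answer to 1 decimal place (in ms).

With log₂ n on the abscissa the relation is linear; from the two conditions:
  b = (989 − 341) / (log₂ 20 − log₂ 2) = 648 / (4.3219 − 1) = 195.067 ms/bit
  a = 341 − 195.067 × 1 = 145.933 ms
Then RT(3) = 145.933 + 195.067 × log₂ 3 = 145.933 + 195.067 × 1.5850 ≈ 455.107 ms.

455.1 ms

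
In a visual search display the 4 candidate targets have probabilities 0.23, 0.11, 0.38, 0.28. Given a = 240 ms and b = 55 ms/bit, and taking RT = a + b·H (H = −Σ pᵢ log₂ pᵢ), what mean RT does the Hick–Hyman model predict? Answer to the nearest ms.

344 ms

H = 0.23·log₂(1/0.23) + 0.11·log₂(1/0.11) + 0.38·log₂(1/0.38) + 0.28·log₂(1/0.28) = 1.8826 bits.
RT = 240 + 55 × 1.8826 = 343.54 ms.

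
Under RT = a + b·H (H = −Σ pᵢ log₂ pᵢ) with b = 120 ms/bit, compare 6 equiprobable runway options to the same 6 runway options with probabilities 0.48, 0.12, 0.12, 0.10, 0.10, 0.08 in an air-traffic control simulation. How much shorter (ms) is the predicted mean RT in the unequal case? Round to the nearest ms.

46 ms

The RT saving is b·ΔH. Equiprobable H₀ = log₂(6) = 2.5850 bits; with the given probabilities H = 2.1983 bits.
b·(H₀ − H) = 120 × (2.5850 − 2.1983) = 46.40 ms.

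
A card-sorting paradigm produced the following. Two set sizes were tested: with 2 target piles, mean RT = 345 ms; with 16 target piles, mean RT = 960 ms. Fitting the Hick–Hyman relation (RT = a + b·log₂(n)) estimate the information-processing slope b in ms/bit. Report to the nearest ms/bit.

The slope on a log₂ axis is (960 − 345) / (4 − 1) = 205 ms/bit.

205 ms/bit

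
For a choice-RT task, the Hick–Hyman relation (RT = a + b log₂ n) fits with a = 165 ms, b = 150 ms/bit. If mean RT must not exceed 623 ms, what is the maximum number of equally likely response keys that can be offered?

8

Set 165 + 150·log₂ n ≤ 623 → log₂ n ≤ (623 − 165)/150 = 3.0533.
So n ≤ 2^3.0533 = 8.301; the largest integer n is 8.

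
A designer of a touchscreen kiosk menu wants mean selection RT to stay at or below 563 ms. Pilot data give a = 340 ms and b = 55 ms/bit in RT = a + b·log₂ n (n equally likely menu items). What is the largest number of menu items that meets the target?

55·log₂ n ≤ 563 − 340 = 223, giving log₂ n ≤ 4.0545 and n ≤ 16.617. The largest whole number is 16.

16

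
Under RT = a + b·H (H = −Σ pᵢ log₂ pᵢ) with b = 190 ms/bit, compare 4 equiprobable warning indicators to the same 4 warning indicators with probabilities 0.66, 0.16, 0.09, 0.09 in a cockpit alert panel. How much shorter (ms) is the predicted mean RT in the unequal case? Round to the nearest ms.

Equiprobable entropy H₀ = log₂ 4 = 2.0000 bits.
Skewed entropy H = −Σ pᵢ log₂ pᵢ = 1.4440 bits.
ΔRT = b·(H₀ − H) = 190 × 0.5560 = 105.65 ms.

106 ms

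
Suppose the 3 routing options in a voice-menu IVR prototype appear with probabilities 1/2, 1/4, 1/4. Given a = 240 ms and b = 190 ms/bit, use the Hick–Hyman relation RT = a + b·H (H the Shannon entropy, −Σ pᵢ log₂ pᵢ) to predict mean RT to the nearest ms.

Each term −pᵢ log₂ pᵢ: 0.5·1 + 0.25·2 + 0.25·2; summed, H = 1.500 bits.
Mean RT = a + bH = 240 + 190·1.500 = 525.00 ms.

525 ms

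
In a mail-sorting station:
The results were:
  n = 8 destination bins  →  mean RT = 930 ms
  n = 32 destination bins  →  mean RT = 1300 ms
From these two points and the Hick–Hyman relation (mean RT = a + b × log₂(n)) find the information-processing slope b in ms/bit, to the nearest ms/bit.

185 ms/bit

The slope on a log₂ axis is (1300 − 930) / (5 − 3) = 185 ms/bit.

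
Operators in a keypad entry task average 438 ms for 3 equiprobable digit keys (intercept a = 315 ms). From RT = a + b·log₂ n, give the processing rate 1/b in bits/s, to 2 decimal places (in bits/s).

12.89 bits/s

Choice component = 438 − 315 = 123 ms over log₂(3) = 1.5850 bits.
b = 123 / 1.5850 = 77.604 ms/bit, so 1/b = 12.886 bits/s.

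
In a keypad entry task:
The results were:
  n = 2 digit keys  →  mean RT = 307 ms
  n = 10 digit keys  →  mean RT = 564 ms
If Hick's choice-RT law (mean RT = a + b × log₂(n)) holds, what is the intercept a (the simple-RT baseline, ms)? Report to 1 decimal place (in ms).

196.3 ms

Slope: b = (564 − 307) / (log₂ 10 − log₂ 2) = 257/2.3219 = 110.684 ms/bit.
Intercept: a = 307 − 110.684·log₂(2) = 196.316 ms.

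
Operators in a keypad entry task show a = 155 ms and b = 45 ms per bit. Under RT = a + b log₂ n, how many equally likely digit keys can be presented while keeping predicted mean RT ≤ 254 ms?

4

Information budget: (254 − 155)/45 = 2.2000 bits, so n ≤ 2^2.2000 = 4.595 → at most 4.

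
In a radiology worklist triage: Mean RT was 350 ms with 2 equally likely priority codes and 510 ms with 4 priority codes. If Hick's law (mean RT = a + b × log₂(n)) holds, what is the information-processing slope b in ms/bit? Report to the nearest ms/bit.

b = (RT₂ − RT₁)/(log₂ n₂ − log₂ n₁) = (510 − 350)/(2 − 1) = 160 ms/bit.

160 ms/bit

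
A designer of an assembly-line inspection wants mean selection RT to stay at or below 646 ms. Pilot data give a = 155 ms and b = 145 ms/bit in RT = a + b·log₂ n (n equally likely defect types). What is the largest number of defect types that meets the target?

10

Set 155 + 145·log₂ n ≤ 646 → log₂ n ≤ (646 − 155)/145 = 3.3862.
So n ≤ 2^3.3862 = 10.456; the largest integer n is 10.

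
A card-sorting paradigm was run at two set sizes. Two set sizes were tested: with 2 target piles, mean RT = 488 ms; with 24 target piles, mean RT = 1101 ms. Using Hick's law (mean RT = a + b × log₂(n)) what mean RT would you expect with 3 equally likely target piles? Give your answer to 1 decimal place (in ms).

588.0 ms

RT is linear in log₂ n, so two points fix the line:
  b = (1101 − 488) / (log₂ 24 − log₂ 2) = 613 / (4.5850 − 1) = 170.992 ms/bit
  a = 488 − 170.992 × 1 = 317.008 ms
Then RT(3) = 317.008 + 170.992 × log₂ 3 = 317.008 + 170.992 × 1.5850 ≈ 588.024 ms.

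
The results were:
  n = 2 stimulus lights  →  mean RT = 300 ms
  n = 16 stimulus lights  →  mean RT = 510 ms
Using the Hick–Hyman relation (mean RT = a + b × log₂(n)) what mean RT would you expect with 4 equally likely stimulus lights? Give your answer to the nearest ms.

Solve the two-equation system in a and b:
  b = (510 − 300) / (log₂ 16 − log₂ 2) = 210 / (4 − 1) = 70 ms/bit
  a = 300 − 70 × 1 = 230 ms
Then RT(4) = 230 + 70 × log₂ 4 = 230 + 70 × 2 ≈ 370.000 ms.

370 ms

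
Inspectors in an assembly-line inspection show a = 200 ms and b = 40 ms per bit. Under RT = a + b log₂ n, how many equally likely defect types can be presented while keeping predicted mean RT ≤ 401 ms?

32

Information budget: (401 − 200)/40 = 5.0250 bits, so n ≤ 2^5.0250 = 32.559 → at most 32.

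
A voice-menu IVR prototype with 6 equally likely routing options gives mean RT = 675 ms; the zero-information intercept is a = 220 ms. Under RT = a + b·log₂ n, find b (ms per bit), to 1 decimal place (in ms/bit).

176.0 ms/bit

b = (675 − 220) / log₂(6) = 455 / 2.5850 = 176.018 ms/bit.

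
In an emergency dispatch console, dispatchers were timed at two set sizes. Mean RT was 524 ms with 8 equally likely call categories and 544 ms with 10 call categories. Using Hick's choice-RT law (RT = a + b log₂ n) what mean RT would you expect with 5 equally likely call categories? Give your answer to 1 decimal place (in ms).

481.9 ms

Fit slope and intercept:
  b = (544 − 524) / (log₂ 10 − log₂ 8) = 20 / (3.3219 − 3) = 62.126 ms/bit
  a = 524 − 62.126 × 3 = 337.623 ms
Then RT(5) = 337.623 + 62.126 × log₂ 5 = 337.623 + 62.126 × 2.3219 ≈ 481.874 ms.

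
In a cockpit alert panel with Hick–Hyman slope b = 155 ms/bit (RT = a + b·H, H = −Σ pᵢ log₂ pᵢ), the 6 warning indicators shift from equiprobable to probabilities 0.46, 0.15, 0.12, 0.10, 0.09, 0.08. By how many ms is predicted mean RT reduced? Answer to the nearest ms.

55 ms

Equiprobable entropy H₀ = log₂ 6 = 2.5850 bits.
Skewed entropy H = −Σ pᵢ log₂ pᵢ = 2.2293 bits.
ΔRT = b·(H₀ − H) = 155 × 0.3557 = 55.13 ms.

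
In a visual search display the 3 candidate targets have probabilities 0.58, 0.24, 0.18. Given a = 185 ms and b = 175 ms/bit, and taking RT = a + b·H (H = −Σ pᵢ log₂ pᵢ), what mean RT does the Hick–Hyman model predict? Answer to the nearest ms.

Entropy contributions −pᵢ log₂ pᵢ: 0.4558, 0.4941, 0.4453; sum H = 1.3952 bits.
RT = a + bH = 185 + 175·1.3952 = 429.17 ms.

429 ms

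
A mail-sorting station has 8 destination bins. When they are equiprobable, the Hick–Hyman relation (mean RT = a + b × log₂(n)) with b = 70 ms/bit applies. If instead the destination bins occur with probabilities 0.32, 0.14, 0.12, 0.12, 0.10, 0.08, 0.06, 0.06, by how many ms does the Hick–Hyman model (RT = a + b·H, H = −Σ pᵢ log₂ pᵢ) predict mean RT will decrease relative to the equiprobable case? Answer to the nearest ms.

16 ms

Equiprobable entropy H₀ = log₂ 8 = 3.0000 bits.
Skewed entropy H = −Σ pᵢ log₂ pᵢ = 2.7680 bits.
ΔRT = b·(H₀ − H) = 70 × 0.2320 = 16.24 ms.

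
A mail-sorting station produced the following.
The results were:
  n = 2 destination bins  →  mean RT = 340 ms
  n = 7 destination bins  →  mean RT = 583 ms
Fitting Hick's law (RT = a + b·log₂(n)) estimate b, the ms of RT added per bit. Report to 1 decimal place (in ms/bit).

134.5 ms/bit

Slope: b = (583 − 340) / (log₂ 7 − log₂ 2) = 243/1.8074 = 134.451 ms/bit.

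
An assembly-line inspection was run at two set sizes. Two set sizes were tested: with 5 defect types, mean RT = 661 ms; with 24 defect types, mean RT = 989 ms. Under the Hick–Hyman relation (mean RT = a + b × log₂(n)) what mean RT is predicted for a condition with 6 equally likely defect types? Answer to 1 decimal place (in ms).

699.1 ms

RT is linear in log₂ n, so two points fix the line:
  b = (989 − 661) / (log₂ 24 − log₂ 5) = 328 / (4.5850 − 2.3219) = 144.938 ms/bit
  a = 661 − 144.938 × 2.3219 = 324.464 ms
Then RT(6) = 324.464 + 144.938 × log₂ 6 = 324.464 + 144.938 × 2.5850 ≈ 699.124 ms.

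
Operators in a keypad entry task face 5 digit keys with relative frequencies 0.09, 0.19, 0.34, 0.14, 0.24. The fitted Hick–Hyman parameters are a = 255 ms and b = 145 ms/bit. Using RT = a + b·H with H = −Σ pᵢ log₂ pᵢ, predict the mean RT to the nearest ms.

Entropy contributions −pᵢ log₂ pᵢ: 0.3127, 0.4552, 0.5292, 0.3971, 0.4941; sum H = 2.1883 bits.
RT = a + bH = 255 + 145·2.1883 = 572.30 ms.

572 ms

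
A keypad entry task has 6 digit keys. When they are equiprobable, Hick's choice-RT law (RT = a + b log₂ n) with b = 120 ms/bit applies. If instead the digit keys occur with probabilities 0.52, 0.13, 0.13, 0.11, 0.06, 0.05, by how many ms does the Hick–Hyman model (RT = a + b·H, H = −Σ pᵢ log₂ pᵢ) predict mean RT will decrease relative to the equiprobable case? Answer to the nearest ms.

62 ms

The RT saving is b·ΔH. Equiprobable H₀ = log₂(6) = 2.5850 bits; with the given probabilities H = 2.0658 bits.
b·(H₀ − H) = 120 × (2.5850 − 2.0658) = 62.30 ms.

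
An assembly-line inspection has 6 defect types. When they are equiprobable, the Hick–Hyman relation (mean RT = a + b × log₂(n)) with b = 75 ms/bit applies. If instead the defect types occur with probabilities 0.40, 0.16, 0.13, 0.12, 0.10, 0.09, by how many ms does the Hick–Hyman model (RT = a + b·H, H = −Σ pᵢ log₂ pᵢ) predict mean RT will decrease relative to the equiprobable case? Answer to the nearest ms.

18 ms

The RT saving is b·ΔH. Equiprobable H₀ = log₂(6) = 2.5850 bits; with the given probabilities H = 2.3463 bits.
b·(H₀ − H) = 75 × (2.5850 − 2.3463) = 17.90 ms.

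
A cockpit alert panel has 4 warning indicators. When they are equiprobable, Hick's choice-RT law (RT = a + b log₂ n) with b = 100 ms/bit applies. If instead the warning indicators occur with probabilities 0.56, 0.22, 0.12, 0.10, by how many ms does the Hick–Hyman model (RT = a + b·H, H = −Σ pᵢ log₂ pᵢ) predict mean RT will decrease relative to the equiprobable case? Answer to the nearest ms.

The RT saving is b·ΔH. Equiprobable H₀ = log₂(4) = 2.0000 bits; with the given probabilities H = 1.6483 bits.
b·(H₀ − H) = 100 × (2.0000 − 1.6483) = 35.17 ms.

35 ms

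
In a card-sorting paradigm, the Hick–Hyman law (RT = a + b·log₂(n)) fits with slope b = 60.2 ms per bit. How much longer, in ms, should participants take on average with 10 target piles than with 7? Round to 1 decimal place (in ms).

31.0 ms

ΔRT = (a + b log₂ n₂) − (a + b log₂ n₁) = b·(log₂ n₂ − log₂ n₁).
log₂(10) − log₂(7) = 3.3219 − 2.8074 = 0.5146.
ΔRT = 60.2 × 0.5146 = 30.977 ms.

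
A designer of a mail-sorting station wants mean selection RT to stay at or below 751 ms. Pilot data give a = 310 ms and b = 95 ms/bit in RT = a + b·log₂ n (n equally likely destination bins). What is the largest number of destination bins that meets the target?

Information budget: (751 − 310)/95 = 4.6421 bits, so n ≤ 2^4.6421 = 24.970 → at most 24.

24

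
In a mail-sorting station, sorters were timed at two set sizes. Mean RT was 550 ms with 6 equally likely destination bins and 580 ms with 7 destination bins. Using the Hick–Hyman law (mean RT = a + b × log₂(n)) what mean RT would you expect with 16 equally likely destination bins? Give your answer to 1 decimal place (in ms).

740.9 ms

Fit slope and intercept:
  b = (580 − 550) / (log₂ 7 − log₂ 6) = 30 / (2.8074 − 2.5850) = 134.897 ms/bit
  a = 550 − 134.897 × 2.5850 = 201.297 ms
Then RT(16) = 201.297 + 134.897 × log₂ 16 = 201.297 + 134.897 × 4 ≈ 740.884 ms.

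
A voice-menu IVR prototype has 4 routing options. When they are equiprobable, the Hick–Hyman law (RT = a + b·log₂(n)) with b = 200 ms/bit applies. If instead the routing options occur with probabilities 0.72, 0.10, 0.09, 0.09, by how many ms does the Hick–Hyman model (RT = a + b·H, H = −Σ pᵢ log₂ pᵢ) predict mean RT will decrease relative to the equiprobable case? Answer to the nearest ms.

140 ms

Equiprobable entropy H₀ = log₂ 4 = 2.0000 bits.
Skewed entropy H = −Σ pᵢ log₂ pᵢ = 1.2987 bits.
ΔRT = b·(H₀ − H) = 200 × 0.7013 = 140.25 ms.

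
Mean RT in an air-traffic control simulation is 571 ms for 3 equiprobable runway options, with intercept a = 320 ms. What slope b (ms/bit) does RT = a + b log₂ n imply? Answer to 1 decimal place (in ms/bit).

158.4 ms/bit

log₂(3) = 1.5850 bits.
b = (RT − a)/log₂ n = (571 − 320) / 1.5850 = 158.363 ms/bit.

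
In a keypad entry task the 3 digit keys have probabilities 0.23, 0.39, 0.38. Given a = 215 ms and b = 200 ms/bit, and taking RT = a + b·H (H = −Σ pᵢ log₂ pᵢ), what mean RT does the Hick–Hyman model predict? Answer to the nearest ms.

525 ms

H = 0.23·log₂(1/0.23) + 0.39·log₂(1/0.39) + 0.38·log₂(1/0.38) = 1.5479 bits.
RT = 215 + 200 × 1.5479 = 524.58 ms.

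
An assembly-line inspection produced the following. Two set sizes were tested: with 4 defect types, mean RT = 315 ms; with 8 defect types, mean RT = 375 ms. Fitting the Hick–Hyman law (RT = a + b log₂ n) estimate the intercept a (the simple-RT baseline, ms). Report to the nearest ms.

195 ms

The slope on a log₂ axis is (375 − 315) / (3 − 2) = 60 ms/bit.
Intercept: a = 315 − 60·log₂(4) = 195.000 ms.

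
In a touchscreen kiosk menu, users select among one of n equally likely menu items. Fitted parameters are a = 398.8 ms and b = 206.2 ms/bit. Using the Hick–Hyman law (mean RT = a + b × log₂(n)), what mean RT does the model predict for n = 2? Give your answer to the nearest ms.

log₂(2) = 1 bits, so RT = 398.8 + 206.2 × 1 ≈ 605.000 ms.

605 ms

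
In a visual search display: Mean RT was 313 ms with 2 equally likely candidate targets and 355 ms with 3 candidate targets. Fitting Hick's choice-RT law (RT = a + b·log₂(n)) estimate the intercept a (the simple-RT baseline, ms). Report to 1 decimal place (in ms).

241.2 ms

Slope: b = (355 − 313) / (log₂ 3 − log₂ 2) = 42/0.5850 = 71.799 ms/bit.
a = RT₁ − b·log₂ n₁ = 313 − 71.799 × 1 = 241.201 ms.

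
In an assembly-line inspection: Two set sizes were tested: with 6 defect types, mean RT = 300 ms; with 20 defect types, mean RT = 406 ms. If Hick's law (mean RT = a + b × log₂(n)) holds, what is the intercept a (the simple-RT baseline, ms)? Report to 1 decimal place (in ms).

142.3 ms

The slope on a log₂ axis is (406 − 300) / (4.3219 − 2.5850) = 61.026 ms/bit.
Intercept: a = 300 − 61.026·log₂(6) = 142.250 ms.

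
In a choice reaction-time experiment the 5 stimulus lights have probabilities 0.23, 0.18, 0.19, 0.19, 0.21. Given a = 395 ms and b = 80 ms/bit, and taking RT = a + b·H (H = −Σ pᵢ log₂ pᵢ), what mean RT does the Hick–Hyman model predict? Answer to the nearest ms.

580 ms

H = 0.23·log₂(1/0.23) + 0.18·log₂(1/0.18) + 0.19·log₂(1/0.19) + 0.19·log₂(1/0.19) + 0.21·log₂(1/0.21) = 2.3163 bits.
RT = 395 + 80 × 2.3163 = 580.30 ms.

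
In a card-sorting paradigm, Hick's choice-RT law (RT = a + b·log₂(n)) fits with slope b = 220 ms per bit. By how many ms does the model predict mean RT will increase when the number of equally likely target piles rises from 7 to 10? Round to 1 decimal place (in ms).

113.2 ms

ΔRT = (a + b log₂ n₂) − (a + b log₂ n₁) = b·(log₂ n₂ − log₂ n₁).
log₂(10) − log₂(7) = 3.3219 − 2.8074 = 0.5146.
ΔRT = 220 × 0.5146 = 113.206 ms.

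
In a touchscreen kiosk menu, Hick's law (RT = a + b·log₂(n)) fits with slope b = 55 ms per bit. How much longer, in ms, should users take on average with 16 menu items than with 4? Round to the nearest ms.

ΔRT = (a + b log₂ n₂) − (a + b log₂ n₁) = b·(log₂ n₂ − log₂ n₁).
log₂(16) − log₂(4) = log₂(16/4) = log₂(4) = 2.
ΔRT = 55 × 2.0000 = 110.000 ms.

110 ms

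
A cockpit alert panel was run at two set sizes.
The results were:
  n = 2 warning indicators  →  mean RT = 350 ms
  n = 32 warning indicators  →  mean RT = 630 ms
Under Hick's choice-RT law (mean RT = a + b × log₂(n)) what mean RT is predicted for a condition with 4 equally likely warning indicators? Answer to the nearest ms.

420 ms

RT is linear in log₂ n, so two points fix the line:
  b = (630 − 350) / (log₂ 32 − log₂ 2) = 280 / (5 − 1) = 70 ms/bit
  a = 350 − 70 × 1 = 280 ms
Then RT(4) = 280 + 70 × log₂ 4 = 280 + 70 × 2 ≈ 420.000 ms.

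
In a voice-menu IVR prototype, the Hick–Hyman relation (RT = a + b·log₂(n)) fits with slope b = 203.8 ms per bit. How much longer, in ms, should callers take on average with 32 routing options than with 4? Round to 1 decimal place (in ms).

Only the slope matters, since a is common to both: ΔRT = b·log₂(n₂/n₁).
log₂(32) − log₂(4) = log₂(32/4) = log₂(8) = 3.
ΔRT = 203.8 × 3.0000 = 611.400 ms.

611.4 ms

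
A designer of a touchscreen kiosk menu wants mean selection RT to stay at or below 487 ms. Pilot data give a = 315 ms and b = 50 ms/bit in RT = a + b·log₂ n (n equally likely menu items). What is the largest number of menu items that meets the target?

10

Information budget: (487 − 315)/50 = 3.4400 bits, so n ≤ 2^3.4400 = 10.853 → at most 10.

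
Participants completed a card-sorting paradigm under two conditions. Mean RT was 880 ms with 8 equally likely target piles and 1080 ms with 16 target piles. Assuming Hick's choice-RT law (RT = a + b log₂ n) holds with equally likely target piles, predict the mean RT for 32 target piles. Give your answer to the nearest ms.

With log₂ n on the abscissa the relation is linear; from the two conditions:
  b = (1080 − 880) / (log₂ 16 − log₂ 8) = 200 / (4 − 3) = 200 ms/bit
  a = 880 − 200 × 3 = 280 ms
Then RT(32) = 280 + 200 × log₂ 32 = 280 + 200 × 5 ≈ 1280.000 ms.

1280 ms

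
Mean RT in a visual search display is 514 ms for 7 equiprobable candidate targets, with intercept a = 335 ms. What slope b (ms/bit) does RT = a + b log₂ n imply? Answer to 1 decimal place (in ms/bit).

63.8 ms/bit

log₂(7) = 2.8074 bits.
b = (RT − a)/log₂ n = (514 − 335) / 2.8074 = 63.761 ms/bit.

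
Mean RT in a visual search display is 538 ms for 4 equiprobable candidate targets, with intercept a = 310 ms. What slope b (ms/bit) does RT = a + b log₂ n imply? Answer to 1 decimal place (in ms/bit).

114.0 ms/bit

log₂(4) = 2 bits.
b = (RT − a)/log₂ n = (538 − 310) / 2 = 114.000 ms/bit.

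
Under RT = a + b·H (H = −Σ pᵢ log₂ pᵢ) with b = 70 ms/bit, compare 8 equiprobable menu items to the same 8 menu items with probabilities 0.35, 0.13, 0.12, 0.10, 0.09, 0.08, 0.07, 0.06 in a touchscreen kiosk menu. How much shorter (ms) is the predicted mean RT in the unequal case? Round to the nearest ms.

The RT saving is b·ΔH. Equiprobable H₀ = log₂(8) = 3.0000 bits; with the given probabilities H = 2.7283 bits.
b·(H₀ − H) = 70 × (3.0000 − 2.7283) = 19.02 ms.

19 ms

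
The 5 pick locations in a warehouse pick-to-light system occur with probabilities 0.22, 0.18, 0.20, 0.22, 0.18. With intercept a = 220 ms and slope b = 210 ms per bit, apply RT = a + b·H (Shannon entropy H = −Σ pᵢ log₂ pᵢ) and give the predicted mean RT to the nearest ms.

H = 0.22·log₂(1/0.22) + 0.18·log₂(1/0.18) + 0.20·log₂(1/0.20) + 0.22·log₂(1/0.22) + 0.18·log₂(1/0.18) = 2.3161 bits.
RT = 220 + 210 × 2.3161 = 706.39 ms.

706 ms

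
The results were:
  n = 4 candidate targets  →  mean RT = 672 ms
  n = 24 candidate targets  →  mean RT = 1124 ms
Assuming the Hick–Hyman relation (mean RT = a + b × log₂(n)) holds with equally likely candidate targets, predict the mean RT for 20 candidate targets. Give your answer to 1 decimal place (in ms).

Fit slope and intercept:
  b = (1124 − 672) / (log₂ 24 − log₂ 4) = 452 / (4.5850 − 2) = 174.857 ms/bit
  a = 672 − 174.857 × 2 = 322.285 ms
Then RT(20) = 322.285 + 174.857 × log₂ 20 = 322.285 + 174.857 × 4.3219 ≈ 1078.006 ms.

1078.0 ms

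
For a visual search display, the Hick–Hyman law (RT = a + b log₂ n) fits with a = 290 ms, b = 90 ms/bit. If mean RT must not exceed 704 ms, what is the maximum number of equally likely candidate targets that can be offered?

24

Information budget: (704 − 290)/90 = 4.6000 bits, so n ≤ 2^4.6000 = 24.251 → at most 24.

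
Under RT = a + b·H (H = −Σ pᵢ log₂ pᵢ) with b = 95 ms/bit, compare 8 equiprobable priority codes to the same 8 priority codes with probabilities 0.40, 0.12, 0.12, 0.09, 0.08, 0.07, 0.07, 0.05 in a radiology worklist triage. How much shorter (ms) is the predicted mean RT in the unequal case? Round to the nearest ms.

The RT saving is b·ΔH. Equiprobable H₀ = log₂(8) = 3.0000 bits; with the given probabilities H = 2.6203 bits.
b·(H₀ − H) = 95 × (3.0000 − 2.6203) = 36.07 ms.

36 ms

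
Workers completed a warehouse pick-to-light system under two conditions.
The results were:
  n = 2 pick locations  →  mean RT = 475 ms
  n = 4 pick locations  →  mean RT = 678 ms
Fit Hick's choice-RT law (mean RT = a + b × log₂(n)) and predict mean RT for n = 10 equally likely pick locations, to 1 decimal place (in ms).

946.4 ms

RT is linear in log₂ n, so two points fix the line:
  b = (678 − 475) / (log₂ 4 − log₂ 2) = 203 / (2 − 1) = 203.000 ms/bit
  a = 475 − 203.000 × 1 = 272.000 ms
Then RT(10) = 272.000 + 203.000 × log₂ 10 = 272.000 + 203.000 × 3.3219 ≈ 946.351 ms.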